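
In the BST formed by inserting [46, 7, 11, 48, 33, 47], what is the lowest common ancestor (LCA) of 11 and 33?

Tree insertion order: [46, 7, 11, 48, 33, 47]
Tree (level-order array): [46, 7, 48, None, 11, 47, None, None, 33]
In a BST, the LCA of p=11, q=33 is the first node v on the
root-to-leaf path with p <= v <= q (go left if both < v, right if both > v).
Walk from root:
  at 46: both 11 and 33 < 46, go left
  at 7: both 11 and 33 > 7, go right
  at 11: 11 <= 11 <= 33, this is the LCA
LCA = 11


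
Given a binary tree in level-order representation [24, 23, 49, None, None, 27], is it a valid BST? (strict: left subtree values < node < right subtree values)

Level-order array: [24, 23, 49, None, None, 27]
Validate using subtree bounds (lo, hi): at each node, require lo < value < hi,
then recurse left with hi=value and right with lo=value.
Preorder trace (stopping at first violation):
  at node 24 with bounds (-inf, +inf): OK
  at node 23 with bounds (-inf, 24): OK
  at node 49 with bounds (24, +inf): OK
  at node 27 with bounds (24, 49): OK
No violation found at any node.
Result: Valid BST


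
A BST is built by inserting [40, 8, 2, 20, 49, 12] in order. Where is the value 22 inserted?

Starting tree (level order): [40, 8, 49, 2, 20, None, None, None, None, 12]
Insertion path: 40 -> 8 -> 20
Result: insert 22 as right child of 20
Final tree (level order): [40, 8, 49, 2, 20, None, None, None, None, 12, 22]


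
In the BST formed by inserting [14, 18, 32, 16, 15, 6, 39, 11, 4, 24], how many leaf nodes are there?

Tree built from: [14, 18, 32, 16, 15, 6, 39, 11, 4, 24]
Tree (level-order array): [14, 6, 18, 4, 11, 16, 32, None, None, None, None, 15, None, 24, 39]
Rule: A leaf has 0 children.
Per-node child counts:
  node 14: 2 child(ren)
  node 6: 2 child(ren)
  node 4: 0 child(ren)
  node 11: 0 child(ren)
  node 18: 2 child(ren)
  node 16: 1 child(ren)
  node 15: 0 child(ren)
  node 32: 2 child(ren)
  node 24: 0 child(ren)
  node 39: 0 child(ren)
Matching nodes: [4, 11, 15, 24, 39]
Count of leaf nodes: 5


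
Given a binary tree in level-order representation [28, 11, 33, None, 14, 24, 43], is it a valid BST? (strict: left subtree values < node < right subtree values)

Level-order array: [28, 11, 33, None, 14, 24, 43]
Validate using subtree bounds (lo, hi): at each node, require lo < value < hi,
then recurse left with hi=value and right with lo=value.
Preorder trace (stopping at first violation):
  at node 28 with bounds (-inf, +inf): OK
  at node 11 with bounds (-inf, 28): OK
  at node 14 with bounds (11, 28): OK
  at node 33 with bounds (28, +inf): OK
  at node 24 with bounds (28, 33): VIOLATION
Node 24 violates its bound: not (28 < 24 < 33).
Result: Not a valid BST


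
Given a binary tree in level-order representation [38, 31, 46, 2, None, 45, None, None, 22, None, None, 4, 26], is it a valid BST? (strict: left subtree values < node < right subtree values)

Level-order array: [38, 31, 46, 2, None, 45, None, None, 22, None, None, 4, 26]
Validate using subtree bounds (lo, hi): at each node, require lo < value < hi,
then recurse left with hi=value and right with lo=value.
Preorder trace (stopping at first violation):
  at node 38 with bounds (-inf, +inf): OK
  at node 31 with bounds (-inf, 38): OK
  at node 2 with bounds (-inf, 31): OK
  at node 22 with bounds (2, 31): OK
  at node 4 with bounds (2, 22): OK
  at node 26 with bounds (22, 31): OK
  at node 46 with bounds (38, +inf): OK
  at node 45 with bounds (38, 46): OK
No violation found at any node.
Result: Valid BST


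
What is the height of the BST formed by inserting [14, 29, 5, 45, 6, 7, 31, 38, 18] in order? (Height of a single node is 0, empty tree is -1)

Insertion order: [14, 29, 5, 45, 6, 7, 31, 38, 18]
Tree (level-order array): [14, 5, 29, None, 6, 18, 45, None, 7, None, None, 31, None, None, None, None, 38]
Compute height bottom-up (empty subtree = -1):
  height(7) = 1 + max(-1, -1) = 0
  height(6) = 1 + max(-1, 0) = 1
  height(5) = 1 + max(-1, 1) = 2
  height(18) = 1 + max(-1, -1) = 0
  height(38) = 1 + max(-1, -1) = 0
  height(31) = 1 + max(-1, 0) = 1
  height(45) = 1 + max(1, -1) = 2
  height(29) = 1 + max(0, 2) = 3
  height(14) = 1 + max(2, 3) = 4
Height = 4


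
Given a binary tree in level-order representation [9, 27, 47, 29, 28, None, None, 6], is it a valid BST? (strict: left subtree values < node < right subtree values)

Level-order array: [9, 27, 47, 29, 28, None, None, 6]
Validate using subtree bounds (lo, hi): at each node, require lo < value < hi,
then recurse left with hi=value and right with lo=value.
Preorder trace (stopping at first violation):
  at node 9 with bounds (-inf, +inf): OK
  at node 27 with bounds (-inf, 9): VIOLATION
Node 27 violates its bound: not (-inf < 27 < 9).
Result: Not a valid BST


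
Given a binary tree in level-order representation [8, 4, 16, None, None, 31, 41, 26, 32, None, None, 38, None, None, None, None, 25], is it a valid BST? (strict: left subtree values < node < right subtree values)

Level-order array: [8, 4, 16, None, None, 31, 41, 26, 32, None, None, 38, None, None, None, None, 25]
Validate using subtree bounds (lo, hi): at each node, require lo < value < hi,
then recurse left with hi=value and right with lo=value.
Preorder trace (stopping at first violation):
  at node 8 with bounds (-inf, +inf): OK
  at node 4 with bounds (-inf, 8): OK
  at node 16 with bounds (8, +inf): OK
  at node 31 with bounds (8, 16): VIOLATION
Node 31 violates its bound: not (8 < 31 < 16).
Result: Not a valid BST


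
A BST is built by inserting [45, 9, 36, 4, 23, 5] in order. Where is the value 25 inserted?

Starting tree (level order): [45, 9, None, 4, 36, None, 5, 23]
Insertion path: 45 -> 9 -> 36 -> 23
Result: insert 25 as right child of 23
Final tree (level order): [45, 9, None, 4, 36, None, 5, 23, None, None, None, None, 25]


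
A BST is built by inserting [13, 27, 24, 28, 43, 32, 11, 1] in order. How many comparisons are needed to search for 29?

Search path for 29: 13 -> 27 -> 28 -> 43 -> 32
Found: False
Comparisons: 5


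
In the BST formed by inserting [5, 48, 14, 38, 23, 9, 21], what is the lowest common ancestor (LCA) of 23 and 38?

Tree insertion order: [5, 48, 14, 38, 23, 9, 21]
Tree (level-order array): [5, None, 48, 14, None, 9, 38, None, None, 23, None, 21]
In a BST, the LCA of p=23, q=38 is the first node v on the
root-to-leaf path with p <= v <= q (go left if both < v, right if both > v).
Walk from root:
  at 5: both 23 and 38 > 5, go right
  at 48: both 23 and 38 < 48, go left
  at 14: both 23 and 38 > 14, go right
  at 38: 23 <= 38 <= 38, this is the LCA
LCA = 38


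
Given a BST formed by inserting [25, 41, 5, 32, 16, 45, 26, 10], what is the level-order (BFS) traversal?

Tree insertion order: [25, 41, 5, 32, 16, 45, 26, 10]
Tree (level-order array): [25, 5, 41, None, 16, 32, 45, 10, None, 26]
BFS from the root, enqueuing left then right child of each popped node:
  queue [25] -> pop 25, enqueue [5, 41], visited so far: [25]
  queue [5, 41] -> pop 5, enqueue [16], visited so far: [25, 5]
  queue [41, 16] -> pop 41, enqueue [32, 45], visited so far: [25, 5, 41]
  queue [16, 32, 45] -> pop 16, enqueue [10], visited so far: [25, 5, 41, 16]
  queue [32, 45, 10] -> pop 32, enqueue [26], visited so far: [25, 5, 41, 16, 32]
  queue [45, 10, 26] -> pop 45, enqueue [none], visited so far: [25, 5, 41, 16, 32, 45]
  queue [10, 26] -> pop 10, enqueue [none], visited so far: [25, 5, 41, 16, 32, 45, 10]
  queue [26] -> pop 26, enqueue [none], visited so far: [25, 5, 41, 16, 32, 45, 10, 26]
Result: [25, 5, 41, 16, 32, 45, 10, 26]


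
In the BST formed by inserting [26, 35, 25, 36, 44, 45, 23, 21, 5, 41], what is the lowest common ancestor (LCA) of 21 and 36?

Tree insertion order: [26, 35, 25, 36, 44, 45, 23, 21, 5, 41]
Tree (level-order array): [26, 25, 35, 23, None, None, 36, 21, None, None, 44, 5, None, 41, 45]
In a BST, the LCA of p=21, q=36 is the first node v on the
root-to-leaf path with p <= v <= q (go left if both < v, right if both > v).
Walk from root:
  at 26: 21 <= 26 <= 36, this is the LCA
LCA = 26


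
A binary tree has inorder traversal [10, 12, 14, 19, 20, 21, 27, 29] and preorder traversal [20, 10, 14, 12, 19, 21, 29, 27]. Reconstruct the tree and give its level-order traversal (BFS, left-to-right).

Inorder:  [10, 12, 14, 19, 20, 21, 27, 29]
Preorder: [20, 10, 14, 12, 19, 21, 29, 27]
Algorithm: preorder visits root first, so consume preorder in order;
for each root, split the current inorder slice at that value into
left-subtree inorder and right-subtree inorder, then recurse.
Recursive splits:
  root=20; inorder splits into left=[10, 12, 14, 19], right=[21, 27, 29]
  root=10; inorder splits into left=[], right=[12, 14, 19]
  root=14; inorder splits into left=[12], right=[19]
  root=12; inorder splits into left=[], right=[]
  root=19; inorder splits into left=[], right=[]
  root=21; inorder splits into left=[], right=[27, 29]
  root=29; inorder splits into left=[27], right=[]
  root=27; inorder splits into left=[], right=[]
Reconstructed level-order: [20, 10, 21, 14, 29, 12, 19, 27]


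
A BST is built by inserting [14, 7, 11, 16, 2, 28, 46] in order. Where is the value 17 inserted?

Starting tree (level order): [14, 7, 16, 2, 11, None, 28, None, None, None, None, None, 46]
Insertion path: 14 -> 16 -> 28
Result: insert 17 as left child of 28
Final tree (level order): [14, 7, 16, 2, 11, None, 28, None, None, None, None, 17, 46]


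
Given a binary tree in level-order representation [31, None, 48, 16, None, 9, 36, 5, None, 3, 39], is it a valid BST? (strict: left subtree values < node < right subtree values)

Level-order array: [31, None, 48, 16, None, 9, 36, 5, None, 3, 39]
Validate using subtree bounds (lo, hi): at each node, require lo < value < hi,
then recurse left with hi=value and right with lo=value.
Preorder trace (stopping at first violation):
  at node 31 with bounds (-inf, +inf): OK
  at node 48 with bounds (31, +inf): OK
  at node 16 with bounds (31, 48): VIOLATION
Node 16 violates its bound: not (31 < 16 < 48).
Result: Not a valid BST


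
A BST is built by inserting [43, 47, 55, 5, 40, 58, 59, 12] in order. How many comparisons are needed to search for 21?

Search path for 21: 43 -> 5 -> 40 -> 12
Found: False
Comparisons: 4


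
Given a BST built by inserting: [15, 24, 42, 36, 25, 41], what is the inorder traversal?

Tree insertion order: [15, 24, 42, 36, 25, 41]
Tree (level-order array): [15, None, 24, None, 42, 36, None, 25, 41]
Inorder traversal: [15, 24, 25, 36, 41, 42]


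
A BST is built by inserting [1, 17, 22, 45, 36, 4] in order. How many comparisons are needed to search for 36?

Search path for 36: 1 -> 17 -> 22 -> 45 -> 36
Found: True
Comparisons: 5


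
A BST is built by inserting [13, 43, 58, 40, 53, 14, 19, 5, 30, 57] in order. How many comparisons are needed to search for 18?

Search path for 18: 13 -> 43 -> 40 -> 14 -> 19
Found: False
Comparisons: 5


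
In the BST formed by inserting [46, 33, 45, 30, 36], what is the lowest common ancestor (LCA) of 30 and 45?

Tree insertion order: [46, 33, 45, 30, 36]
Tree (level-order array): [46, 33, None, 30, 45, None, None, 36]
In a BST, the LCA of p=30, q=45 is the first node v on the
root-to-leaf path with p <= v <= q (go left if both < v, right if both > v).
Walk from root:
  at 46: both 30 and 45 < 46, go left
  at 33: 30 <= 33 <= 45, this is the LCA
LCA = 33


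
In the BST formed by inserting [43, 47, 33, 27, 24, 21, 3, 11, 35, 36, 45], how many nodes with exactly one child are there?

Tree built from: [43, 47, 33, 27, 24, 21, 3, 11, 35, 36, 45]
Tree (level-order array): [43, 33, 47, 27, 35, 45, None, 24, None, None, 36, None, None, 21, None, None, None, 3, None, None, 11]
Rule: These are nodes with exactly 1 non-null child.
Per-node child counts:
  node 43: 2 child(ren)
  node 33: 2 child(ren)
  node 27: 1 child(ren)
  node 24: 1 child(ren)
  node 21: 1 child(ren)
  node 3: 1 child(ren)
  node 11: 0 child(ren)
  node 35: 1 child(ren)
  node 36: 0 child(ren)
  node 47: 1 child(ren)
  node 45: 0 child(ren)
Matching nodes: [27, 24, 21, 3, 35, 47]
Count of nodes with exactly one child: 6


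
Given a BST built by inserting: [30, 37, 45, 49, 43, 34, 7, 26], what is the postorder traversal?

Tree insertion order: [30, 37, 45, 49, 43, 34, 7, 26]
Tree (level-order array): [30, 7, 37, None, 26, 34, 45, None, None, None, None, 43, 49]
Postorder traversal: [26, 7, 34, 43, 49, 45, 37, 30]


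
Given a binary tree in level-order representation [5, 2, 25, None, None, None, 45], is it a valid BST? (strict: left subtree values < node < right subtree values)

Level-order array: [5, 2, 25, None, None, None, 45]
Validate using subtree bounds (lo, hi): at each node, require lo < value < hi,
then recurse left with hi=value and right with lo=value.
Preorder trace (stopping at first violation):
  at node 5 with bounds (-inf, +inf): OK
  at node 2 with bounds (-inf, 5): OK
  at node 25 with bounds (5, +inf): OK
  at node 45 with bounds (25, +inf): OK
No violation found at any node.
Result: Valid BST


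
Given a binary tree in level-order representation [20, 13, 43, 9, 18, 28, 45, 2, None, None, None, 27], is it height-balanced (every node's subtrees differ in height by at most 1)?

Tree (level-order array): [20, 13, 43, 9, 18, 28, 45, 2, None, None, None, 27]
Definition: a tree is height-balanced if, at every node, |h(left) - h(right)| <= 1 (empty subtree has height -1).
Bottom-up per-node check:
  node 2: h_left=-1, h_right=-1, diff=0 [OK], height=0
  node 9: h_left=0, h_right=-1, diff=1 [OK], height=1
  node 18: h_left=-1, h_right=-1, diff=0 [OK], height=0
  node 13: h_left=1, h_right=0, diff=1 [OK], height=2
  node 27: h_left=-1, h_right=-1, diff=0 [OK], height=0
  node 28: h_left=0, h_right=-1, diff=1 [OK], height=1
  node 45: h_left=-1, h_right=-1, diff=0 [OK], height=0
  node 43: h_left=1, h_right=0, diff=1 [OK], height=2
  node 20: h_left=2, h_right=2, diff=0 [OK], height=3
All nodes satisfy the balance condition.
Result: Balanced


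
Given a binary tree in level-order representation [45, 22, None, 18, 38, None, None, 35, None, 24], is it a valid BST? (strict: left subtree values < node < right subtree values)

Level-order array: [45, 22, None, 18, 38, None, None, 35, None, 24]
Validate using subtree bounds (lo, hi): at each node, require lo < value < hi,
then recurse left with hi=value and right with lo=value.
Preorder trace (stopping at first violation):
  at node 45 with bounds (-inf, +inf): OK
  at node 22 with bounds (-inf, 45): OK
  at node 18 with bounds (-inf, 22): OK
  at node 38 with bounds (22, 45): OK
  at node 35 with bounds (22, 38): OK
  at node 24 with bounds (22, 35): OK
No violation found at any node.
Result: Valid BST


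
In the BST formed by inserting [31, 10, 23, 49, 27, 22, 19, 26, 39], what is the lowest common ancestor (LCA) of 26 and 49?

Tree insertion order: [31, 10, 23, 49, 27, 22, 19, 26, 39]
Tree (level-order array): [31, 10, 49, None, 23, 39, None, 22, 27, None, None, 19, None, 26]
In a BST, the LCA of p=26, q=49 is the first node v on the
root-to-leaf path with p <= v <= q (go left if both < v, right if both > v).
Walk from root:
  at 31: 26 <= 31 <= 49, this is the LCA
LCA = 31


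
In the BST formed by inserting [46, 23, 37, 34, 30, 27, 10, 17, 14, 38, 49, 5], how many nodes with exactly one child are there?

Tree built from: [46, 23, 37, 34, 30, 27, 10, 17, 14, 38, 49, 5]
Tree (level-order array): [46, 23, 49, 10, 37, None, None, 5, 17, 34, 38, None, None, 14, None, 30, None, None, None, None, None, 27]
Rule: These are nodes with exactly 1 non-null child.
Per-node child counts:
  node 46: 2 child(ren)
  node 23: 2 child(ren)
  node 10: 2 child(ren)
  node 5: 0 child(ren)
  node 17: 1 child(ren)
  node 14: 0 child(ren)
  node 37: 2 child(ren)
  node 34: 1 child(ren)
  node 30: 1 child(ren)
  node 27: 0 child(ren)
  node 38: 0 child(ren)
  node 49: 0 child(ren)
Matching nodes: [17, 34, 30]
Count of nodes with exactly one child: 3


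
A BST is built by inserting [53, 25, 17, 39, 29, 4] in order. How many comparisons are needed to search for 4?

Search path for 4: 53 -> 25 -> 17 -> 4
Found: True
Comparisons: 4


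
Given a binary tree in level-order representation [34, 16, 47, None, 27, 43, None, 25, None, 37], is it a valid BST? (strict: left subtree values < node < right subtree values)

Level-order array: [34, 16, 47, None, 27, 43, None, 25, None, 37]
Validate using subtree bounds (lo, hi): at each node, require lo < value < hi,
then recurse left with hi=value and right with lo=value.
Preorder trace (stopping at first violation):
  at node 34 with bounds (-inf, +inf): OK
  at node 16 with bounds (-inf, 34): OK
  at node 27 with bounds (16, 34): OK
  at node 25 with bounds (16, 27): OK
  at node 47 with bounds (34, +inf): OK
  at node 43 with bounds (34, 47): OK
  at node 37 with bounds (34, 43): OK
No violation found at any node.
Result: Valid BST


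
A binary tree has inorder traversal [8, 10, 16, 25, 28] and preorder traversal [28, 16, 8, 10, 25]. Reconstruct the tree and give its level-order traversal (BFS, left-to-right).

Inorder:  [8, 10, 16, 25, 28]
Preorder: [28, 16, 8, 10, 25]
Algorithm: preorder visits root first, so consume preorder in order;
for each root, split the current inorder slice at that value into
left-subtree inorder and right-subtree inorder, then recurse.
Recursive splits:
  root=28; inorder splits into left=[8, 10, 16, 25], right=[]
  root=16; inorder splits into left=[8, 10], right=[25]
  root=8; inorder splits into left=[], right=[10]
  root=10; inorder splits into left=[], right=[]
  root=25; inorder splits into left=[], right=[]
Reconstructed level-order: [28, 16, 8, 25, 10]


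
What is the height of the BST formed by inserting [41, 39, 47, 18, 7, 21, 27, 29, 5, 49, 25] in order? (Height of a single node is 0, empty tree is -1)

Insertion order: [41, 39, 47, 18, 7, 21, 27, 29, 5, 49, 25]
Tree (level-order array): [41, 39, 47, 18, None, None, 49, 7, 21, None, None, 5, None, None, 27, None, None, 25, 29]
Compute height bottom-up (empty subtree = -1):
  height(5) = 1 + max(-1, -1) = 0
  height(7) = 1 + max(0, -1) = 1
  height(25) = 1 + max(-1, -1) = 0
  height(29) = 1 + max(-1, -1) = 0
  height(27) = 1 + max(0, 0) = 1
  height(21) = 1 + max(-1, 1) = 2
  height(18) = 1 + max(1, 2) = 3
  height(39) = 1 + max(3, -1) = 4
  height(49) = 1 + max(-1, -1) = 0
  height(47) = 1 + max(-1, 0) = 1
  height(41) = 1 + max(4, 1) = 5
Height = 5


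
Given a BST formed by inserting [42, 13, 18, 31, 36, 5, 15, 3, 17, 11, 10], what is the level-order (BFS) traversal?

Tree insertion order: [42, 13, 18, 31, 36, 5, 15, 3, 17, 11, 10]
Tree (level-order array): [42, 13, None, 5, 18, 3, 11, 15, 31, None, None, 10, None, None, 17, None, 36]
BFS from the root, enqueuing left then right child of each popped node:
  queue [42] -> pop 42, enqueue [13], visited so far: [42]
  queue [13] -> pop 13, enqueue [5, 18], visited so far: [42, 13]
  queue [5, 18] -> pop 5, enqueue [3, 11], visited so far: [42, 13, 5]
  queue [18, 3, 11] -> pop 18, enqueue [15, 31], visited so far: [42, 13, 5, 18]
  queue [3, 11, 15, 31] -> pop 3, enqueue [none], visited so far: [42, 13, 5, 18, 3]
  queue [11, 15, 31] -> pop 11, enqueue [10], visited so far: [42, 13, 5, 18, 3, 11]
  queue [15, 31, 10] -> pop 15, enqueue [17], visited so far: [42, 13, 5, 18, 3, 11, 15]
  queue [31, 10, 17] -> pop 31, enqueue [36], visited so far: [42, 13, 5, 18, 3, 11, 15, 31]
  queue [10, 17, 36] -> pop 10, enqueue [none], visited so far: [42, 13, 5, 18, 3, 11, 15, 31, 10]
  queue [17, 36] -> pop 17, enqueue [none], visited so far: [42, 13, 5, 18, 3, 11, 15, 31, 10, 17]
  queue [36] -> pop 36, enqueue [none], visited so far: [42, 13, 5, 18, 3, 11, 15, 31, 10, 17, 36]
Result: [42, 13, 5, 18, 3, 11, 15, 31, 10, 17, 36]


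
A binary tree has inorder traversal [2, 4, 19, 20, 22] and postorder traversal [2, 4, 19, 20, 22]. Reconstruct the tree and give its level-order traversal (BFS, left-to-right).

Inorder:   [2, 4, 19, 20, 22]
Postorder: [2, 4, 19, 20, 22]
Algorithm: postorder visits root last, so walk postorder right-to-left;
each value is the root of the current inorder slice — split it at that
value, recurse on the right subtree first, then the left.
Recursive splits:
  root=22; inorder splits into left=[2, 4, 19, 20], right=[]
  root=20; inorder splits into left=[2, 4, 19], right=[]
  root=19; inorder splits into left=[2, 4], right=[]
  root=4; inorder splits into left=[2], right=[]
  root=2; inorder splits into left=[], right=[]
Reconstructed level-order: [22, 20, 19, 4, 2]


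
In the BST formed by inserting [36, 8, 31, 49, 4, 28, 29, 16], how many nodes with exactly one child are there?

Tree built from: [36, 8, 31, 49, 4, 28, 29, 16]
Tree (level-order array): [36, 8, 49, 4, 31, None, None, None, None, 28, None, 16, 29]
Rule: These are nodes with exactly 1 non-null child.
Per-node child counts:
  node 36: 2 child(ren)
  node 8: 2 child(ren)
  node 4: 0 child(ren)
  node 31: 1 child(ren)
  node 28: 2 child(ren)
  node 16: 0 child(ren)
  node 29: 0 child(ren)
  node 49: 0 child(ren)
Matching nodes: [31]
Count of nodes with exactly one child: 1


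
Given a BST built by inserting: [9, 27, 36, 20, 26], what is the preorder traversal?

Tree insertion order: [9, 27, 36, 20, 26]
Tree (level-order array): [9, None, 27, 20, 36, None, 26]
Preorder traversal: [9, 27, 20, 26, 36]


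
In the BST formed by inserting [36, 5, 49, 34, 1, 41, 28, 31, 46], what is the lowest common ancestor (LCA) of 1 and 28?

Tree insertion order: [36, 5, 49, 34, 1, 41, 28, 31, 46]
Tree (level-order array): [36, 5, 49, 1, 34, 41, None, None, None, 28, None, None, 46, None, 31]
In a BST, the LCA of p=1, q=28 is the first node v on the
root-to-leaf path with p <= v <= q (go left if both < v, right if both > v).
Walk from root:
  at 36: both 1 and 28 < 36, go left
  at 5: 1 <= 5 <= 28, this is the LCA
LCA = 5


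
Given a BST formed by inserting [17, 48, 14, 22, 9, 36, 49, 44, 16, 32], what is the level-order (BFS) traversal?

Tree insertion order: [17, 48, 14, 22, 9, 36, 49, 44, 16, 32]
Tree (level-order array): [17, 14, 48, 9, 16, 22, 49, None, None, None, None, None, 36, None, None, 32, 44]
BFS from the root, enqueuing left then right child of each popped node:
  queue [17] -> pop 17, enqueue [14, 48], visited so far: [17]
  queue [14, 48] -> pop 14, enqueue [9, 16], visited so far: [17, 14]
  queue [48, 9, 16] -> pop 48, enqueue [22, 49], visited so far: [17, 14, 48]
  queue [9, 16, 22, 49] -> pop 9, enqueue [none], visited so far: [17, 14, 48, 9]
  queue [16, 22, 49] -> pop 16, enqueue [none], visited so far: [17, 14, 48, 9, 16]
  queue [22, 49] -> pop 22, enqueue [36], visited so far: [17, 14, 48, 9, 16, 22]
  queue [49, 36] -> pop 49, enqueue [none], visited so far: [17, 14, 48, 9, 16, 22, 49]
  queue [36] -> pop 36, enqueue [32, 44], visited so far: [17, 14, 48, 9, 16, 22, 49, 36]
  queue [32, 44] -> pop 32, enqueue [none], visited so far: [17, 14, 48, 9, 16, 22, 49, 36, 32]
  queue [44] -> pop 44, enqueue [none], visited so far: [17, 14, 48, 9, 16, 22, 49, 36, 32, 44]
Result: [17, 14, 48, 9, 16, 22, 49, 36, 32, 44]


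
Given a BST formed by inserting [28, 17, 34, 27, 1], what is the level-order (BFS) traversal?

Tree insertion order: [28, 17, 34, 27, 1]
Tree (level-order array): [28, 17, 34, 1, 27]
BFS from the root, enqueuing left then right child of each popped node:
  queue [28] -> pop 28, enqueue [17, 34], visited so far: [28]
  queue [17, 34] -> pop 17, enqueue [1, 27], visited so far: [28, 17]
  queue [34, 1, 27] -> pop 34, enqueue [none], visited so far: [28, 17, 34]
  queue [1, 27] -> pop 1, enqueue [none], visited so far: [28, 17, 34, 1]
  queue [27] -> pop 27, enqueue [none], visited so far: [28, 17, 34, 1, 27]
Result: [28, 17, 34, 1, 27]


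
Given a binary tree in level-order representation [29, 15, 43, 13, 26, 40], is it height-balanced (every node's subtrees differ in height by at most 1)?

Tree (level-order array): [29, 15, 43, 13, 26, 40]
Definition: a tree is height-balanced if, at every node, |h(left) - h(right)| <= 1 (empty subtree has height -1).
Bottom-up per-node check:
  node 13: h_left=-1, h_right=-1, diff=0 [OK], height=0
  node 26: h_left=-1, h_right=-1, diff=0 [OK], height=0
  node 15: h_left=0, h_right=0, diff=0 [OK], height=1
  node 40: h_left=-1, h_right=-1, diff=0 [OK], height=0
  node 43: h_left=0, h_right=-1, diff=1 [OK], height=1
  node 29: h_left=1, h_right=1, diff=0 [OK], height=2
All nodes satisfy the balance condition.
Result: Balanced


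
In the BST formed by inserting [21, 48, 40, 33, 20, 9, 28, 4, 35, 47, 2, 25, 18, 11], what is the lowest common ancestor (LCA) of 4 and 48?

Tree insertion order: [21, 48, 40, 33, 20, 9, 28, 4, 35, 47, 2, 25, 18, 11]
Tree (level-order array): [21, 20, 48, 9, None, 40, None, 4, 18, 33, 47, 2, None, 11, None, 28, 35, None, None, None, None, None, None, 25]
In a BST, the LCA of p=4, q=48 is the first node v on the
root-to-leaf path with p <= v <= q (go left if both < v, right if both > v).
Walk from root:
  at 21: 4 <= 21 <= 48, this is the LCA
LCA = 21


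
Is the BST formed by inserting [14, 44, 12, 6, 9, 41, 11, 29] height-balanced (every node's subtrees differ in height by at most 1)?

Tree (level-order array): [14, 12, 44, 6, None, 41, None, None, 9, 29, None, None, 11]
Definition: a tree is height-balanced if, at every node, |h(left) - h(right)| <= 1 (empty subtree has height -1).
Bottom-up per-node check:
  node 11: h_left=-1, h_right=-1, diff=0 [OK], height=0
  node 9: h_left=-1, h_right=0, diff=1 [OK], height=1
  node 6: h_left=-1, h_right=1, diff=2 [FAIL (|-1-1|=2 > 1)], height=2
  node 12: h_left=2, h_right=-1, diff=3 [FAIL (|2--1|=3 > 1)], height=3
  node 29: h_left=-1, h_right=-1, diff=0 [OK], height=0
  node 41: h_left=0, h_right=-1, diff=1 [OK], height=1
  node 44: h_left=1, h_right=-1, diff=2 [FAIL (|1--1|=2 > 1)], height=2
  node 14: h_left=3, h_right=2, diff=1 [OK], height=4
Node 6 violates the condition: |-1 - 1| = 2 > 1.
Result: Not balanced


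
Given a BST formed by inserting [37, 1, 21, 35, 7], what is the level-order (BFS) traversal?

Tree insertion order: [37, 1, 21, 35, 7]
Tree (level-order array): [37, 1, None, None, 21, 7, 35]
BFS from the root, enqueuing left then right child of each popped node:
  queue [37] -> pop 37, enqueue [1], visited so far: [37]
  queue [1] -> pop 1, enqueue [21], visited so far: [37, 1]
  queue [21] -> pop 21, enqueue [7, 35], visited so far: [37, 1, 21]
  queue [7, 35] -> pop 7, enqueue [none], visited so far: [37, 1, 21, 7]
  queue [35] -> pop 35, enqueue [none], visited so far: [37, 1, 21, 7, 35]
Result: [37, 1, 21, 7, 35]


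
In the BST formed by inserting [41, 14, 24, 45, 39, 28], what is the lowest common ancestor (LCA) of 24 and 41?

Tree insertion order: [41, 14, 24, 45, 39, 28]
Tree (level-order array): [41, 14, 45, None, 24, None, None, None, 39, 28]
In a BST, the LCA of p=24, q=41 is the first node v on the
root-to-leaf path with p <= v <= q (go left if both < v, right if both > v).
Walk from root:
  at 41: 24 <= 41 <= 41, this is the LCA
LCA = 41


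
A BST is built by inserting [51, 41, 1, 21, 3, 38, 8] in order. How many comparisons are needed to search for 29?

Search path for 29: 51 -> 41 -> 1 -> 21 -> 38
Found: False
Comparisons: 5


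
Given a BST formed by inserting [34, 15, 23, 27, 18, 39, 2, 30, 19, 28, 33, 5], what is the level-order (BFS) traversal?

Tree insertion order: [34, 15, 23, 27, 18, 39, 2, 30, 19, 28, 33, 5]
Tree (level-order array): [34, 15, 39, 2, 23, None, None, None, 5, 18, 27, None, None, None, 19, None, 30, None, None, 28, 33]
BFS from the root, enqueuing left then right child of each popped node:
  queue [34] -> pop 34, enqueue [15, 39], visited so far: [34]
  queue [15, 39] -> pop 15, enqueue [2, 23], visited so far: [34, 15]
  queue [39, 2, 23] -> pop 39, enqueue [none], visited so far: [34, 15, 39]
  queue [2, 23] -> pop 2, enqueue [5], visited so far: [34, 15, 39, 2]
  queue [23, 5] -> pop 23, enqueue [18, 27], visited so far: [34, 15, 39, 2, 23]
  queue [5, 18, 27] -> pop 5, enqueue [none], visited so far: [34, 15, 39, 2, 23, 5]
  queue [18, 27] -> pop 18, enqueue [19], visited so far: [34, 15, 39, 2, 23, 5, 18]
  queue [27, 19] -> pop 27, enqueue [30], visited so far: [34, 15, 39, 2, 23, 5, 18, 27]
  queue [19, 30] -> pop 19, enqueue [none], visited so far: [34, 15, 39, 2, 23, 5, 18, 27, 19]
  queue [30] -> pop 30, enqueue [28, 33], visited so far: [34, 15, 39, 2, 23, 5, 18, 27, 19, 30]
  queue [28, 33] -> pop 28, enqueue [none], visited so far: [34, 15, 39, 2, 23, 5, 18, 27, 19, 30, 28]
  queue [33] -> pop 33, enqueue [none], visited so far: [34, 15, 39, 2, 23, 5, 18, 27, 19, 30, 28, 33]
Result: [34, 15, 39, 2, 23, 5, 18, 27, 19, 30, 28, 33]


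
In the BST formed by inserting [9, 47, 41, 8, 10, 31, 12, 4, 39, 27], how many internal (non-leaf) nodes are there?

Tree built from: [9, 47, 41, 8, 10, 31, 12, 4, 39, 27]
Tree (level-order array): [9, 8, 47, 4, None, 41, None, None, None, 10, None, None, 31, 12, 39, None, 27]
Rule: An internal node has at least one child.
Per-node child counts:
  node 9: 2 child(ren)
  node 8: 1 child(ren)
  node 4: 0 child(ren)
  node 47: 1 child(ren)
  node 41: 1 child(ren)
  node 10: 1 child(ren)
  node 31: 2 child(ren)
  node 12: 1 child(ren)
  node 27: 0 child(ren)
  node 39: 0 child(ren)
Matching nodes: [9, 8, 47, 41, 10, 31, 12]
Count of internal (non-leaf) nodes: 7


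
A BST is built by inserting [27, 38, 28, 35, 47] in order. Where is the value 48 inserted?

Starting tree (level order): [27, None, 38, 28, 47, None, 35]
Insertion path: 27 -> 38 -> 47
Result: insert 48 as right child of 47
Final tree (level order): [27, None, 38, 28, 47, None, 35, None, 48]


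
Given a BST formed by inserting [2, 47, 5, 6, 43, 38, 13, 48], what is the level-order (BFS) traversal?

Tree insertion order: [2, 47, 5, 6, 43, 38, 13, 48]
Tree (level-order array): [2, None, 47, 5, 48, None, 6, None, None, None, 43, 38, None, 13]
BFS from the root, enqueuing left then right child of each popped node:
  queue [2] -> pop 2, enqueue [47], visited so far: [2]
  queue [47] -> pop 47, enqueue [5, 48], visited so far: [2, 47]
  queue [5, 48] -> pop 5, enqueue [6], visited so far: [2, 47, 5]
  queue [48, 6] -> pop 48, enqueue [none], visited so far: [2, 47, 5, 48]
  queue [6] -> pop 6, enqueue [43], visited so far: [2, 47, 5, 48, 6]
  queue [43] -> pop 43, enqueue [38], visited so far: [2, 47, 5, 48, 6, 43]
  queue [38] -> pop 38, enqueue [13], visited so far: [2, 47, 5, 48, 6, 43, 38]
  queue [13] -> pop 13, enqueue [none], visited so far: [2, 47, 5, 48, 6, 43, 38, 13]
Result: [2, 47, 5, 48, 6, 43, 38, 13]


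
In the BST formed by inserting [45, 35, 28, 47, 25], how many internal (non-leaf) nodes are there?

Tree built from: [45, 35, 28, 47, 25]
Tree (level-order array): [45, 35, 47, 28, None, None, None, 25]
Rule: An internal node has at least one child.
Per-node child counts:
  node 45: 2 child(ren)
  node 35: 1 child(ren)
  node 28: 1 child(ren)
  node 25: 0 child(ren)
  node 47: 0 child(ren)
Matching nodes: [45, 35, 28]
Count of internal (non-leaf) nodes: 3


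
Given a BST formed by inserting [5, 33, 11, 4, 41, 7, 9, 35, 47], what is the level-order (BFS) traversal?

Tree insertion order: [5, 33, 11, 4, 41, 7, 9, 35, 47]
Tree (level-order array): [5, 4, 33, None, None, 11, 41, 7, None, 35, 47, None, 9]
BFS from the root, enqueuing left then right child of each popped node:
  queue [5] -> pop 5, enqueue [4, 33], visited so far: [5]
  queue [4, 33] -> pop 4, enqueue [none], visited so far: [5, 4]
  queue [33] -> pop 33, enqueue [11, 41], visited so far: [5, 4, 33]
  queue [11, 41] -> pop 11, enqueue [7], visited so far: [5, 4, 33, 11]
  queue [41, 7] -> pop 41, enqueue [35, 47], visited so far: [5, 4, 33, 11, 41]
  queue [7, 35, 47] -> pop 7, enqueue [9], visited so far: [5, 4, 33, 11, 41, 7]
  queue [35, 47, 9] -> pop 35, enqueue [none], visited so far: [5, 4, 33, 11, 41, 7, 35]
  queue [47, 9] -> pop 47, enqueue [none], visited so far: [5, 4, 33, 11, 41, 7, 35, 47]
  queue [9] -> pop 9, enqueue [none], visited so far: [5, 4, 33, 11, 41, 7, 35, 47, 9]
Result: [5, 4, 33, 11, 41, 7, 35, 47, 9]


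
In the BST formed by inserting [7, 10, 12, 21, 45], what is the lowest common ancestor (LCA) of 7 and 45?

Tree insertion order: [7, 10, 12, 21, 45]
Tree (level-order array): [7, None, 10, None, 12, None, 21, None, 45]
In a BST, the LCA of p=7, q=45 is the first node v on the
root-to-leaf path with p <= v <= q (go left if both < v, right if both > v).
Walk from root:
  at 7: 7 <= 7 <= 45, this is the LCA
LCA = 7


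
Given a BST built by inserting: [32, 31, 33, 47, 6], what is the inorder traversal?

Tree insertion order: [32, 31, 33, 47, 6]
Tree (level-order array): [32, 31, 33, 6, None, None, 47]
Inorder traversal: [6, 31, 32, 33, 47]


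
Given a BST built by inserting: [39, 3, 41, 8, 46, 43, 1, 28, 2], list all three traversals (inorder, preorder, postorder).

Tree insertion order: [39, 3, 41, 8, 46, 43, 1, 28, 2]
Tree (level-order array): [39, 3, 41, 1, 8, None, 46, None, 2, None, 28, 43]
Inorder (L, root, R): [1, 2, 3, 8, 28, 39, 41, 43, 46]
Preorder (root, L, R): [39, 3, 1, 2, 8, 28, 41, 46, 43]
Postorder (L, R, root): [2, 1, 28, 8, 3, 43, 46, 41, 39]


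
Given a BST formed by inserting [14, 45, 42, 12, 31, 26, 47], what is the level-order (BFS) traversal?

Tree insertion order: [14, 45, 42, 12, 31, 26, 47]
Tree (level-order array): [14, 12, 45, None, None, 42, 47, 31, None, None, None, 26]
BFS from the root, enqueuing left then right child of each popped node:
  queue [14] -> pop 14, enqueue [12, 45], visited so far: [14]
  queue [12, 45] -> pop 12, enqueue [none], visited so far: [14, 12]
  queue [45] -> pop 45, enqueue [42, 47], visited so far: [14, 12, 45]
  queue [42, 47] -> pop 42, enqueue [31], visited so far: [14, 12, 45, 42]
  queue [47, 31] -> pop 47, enqueue [none], visited so far: [14, 12, 45, 42, 47]
  queue [31] -> pop 31, enqueue [26], visited so far: [14, 12, 45, 42, 47, 31]
  queue [26] -> pop 26, enqueue [none], visited so far: [14, 12, 45, 42, 47, 31, 26]
Result: [14, 12, 45, 42, 47, 31, 26]


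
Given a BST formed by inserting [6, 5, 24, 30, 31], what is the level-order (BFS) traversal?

Tree insertion order: [6, 5, 24, 30, 31]
Tree (level-order array): [6, 5, 24, None, None, None, 30, None, 31]
BFS from the root, enqueuing left then right child of each popped node:
  queue [6] -> pop 6, enqueue [5, 24], visited so far: [6]
  queue [5, 24] -> pop 5, enqueue [none], visited so far: [6, 5]
  queue [24] -> pop 24, enqueue [30], visited so far: [6, 5, 24]
  queue [30] -> pop 30, enqueue [31], visited so far: [6, 5, 24, 30]
  queue [31] -> pop 31, enqueue [none], visited so far: [6, 5, 24, 30, 31]
Result: [6, 5, 24, 30, 31]


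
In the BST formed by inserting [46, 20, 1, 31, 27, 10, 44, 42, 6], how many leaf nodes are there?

Tree built from: [46, 20, 1, 31, 27, 10, 44, 42, 6]
Tree (level-order array): [46, 20, None, 1, 31, None, 10, 27, 44, 6, None, None, None, 42]
Rule: A leaf has 0 children.
Per-node child counts:
  node 46: 1 child(ren)
  node 20: 2 child(ren)
  node 1: 1 child(ren)
  node 10: 1 child(ren)
  node 6: 0 child(ren)
  node 31: 2 child(ren)
  node 27: 0 child(ren)
  node 44: 1 child(ren)
  node 42: 0 child(ren)
Matching nodes: [6, 27, 42]
Count of leaf nodes: 3


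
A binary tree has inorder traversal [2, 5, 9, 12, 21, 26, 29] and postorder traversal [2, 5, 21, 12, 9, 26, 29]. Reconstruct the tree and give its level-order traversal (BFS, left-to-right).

Inorder:   [2, 5, 9, 12, 21, 26, 29]
Postorder: [2, 5, 21, 12, 9, 26, 29]
Algorithm: postorder visits root last, so walk postorder right-to-left;
each value is the root of the current inorder slice — split it at that
value, recurse on the right subtree first, then the left.
Recursive splits:
  root=29; inorder splits into left=[2, 5, 9, 12, 21, 26], right=[]
  root=26; inorder splits into left=[2, 5, 9, 12, 21], right=[]
  root=9; inorder splits into left=[2, 5], right=[12, 21]
  root=12; inorder splits into left=[], right=[21]
  root=21; inorder splits into left=[], right=[]
  root=5; inorder splits into left=[2], right=[]
  root=2; inorder splits into left=[], right=[]
Reconstructed level-order: [29, 26, 9, 5, 12, 2, 21]


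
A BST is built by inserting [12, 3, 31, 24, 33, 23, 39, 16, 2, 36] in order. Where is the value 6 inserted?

Starting tree (level order): [12, 3, 31, 2, None, 24, 33, None, None, 23, None, None, 39, 16, None, 36]
Insertion path: 12 -> 3
Result: insert 6 as right child of 3
Final tree (level order): [12, 3, 31, 2, 6, 24, 33, None, None, None, None, 23, None, None, 39, 16, None, 36]


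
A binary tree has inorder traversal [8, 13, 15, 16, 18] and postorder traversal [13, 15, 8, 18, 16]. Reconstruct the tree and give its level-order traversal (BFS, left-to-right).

Inorder:   [8, 13, 15, 16, 18]
Postorder: [13, 15, 8, 18, 16]
Algorithm: postorder visits root last, so walk postorder right-to-left;
each value is the root of the current inorder slice — split it at that
value, recurse on the right subtree first, then the left.
Recursive splits:
  root=16; inorder splits into left=[8, 13, 15], right=[18]
  root=18; inorder splits into left=[], right=[]
  root=8; inorder splits into left=[], right=[13, 15]
  root=15; inorder splits into left=[13], right=[]
  root=13; inorder splits into left=[], right=[]
Reconstructed level-order: [16, 8, 18, 15, 13]


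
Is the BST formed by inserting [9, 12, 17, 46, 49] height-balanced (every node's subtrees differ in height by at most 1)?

Tree (level-order array): [9, None, 12, None, 17, None, 46, None, 49]
Definition: a tree is height-balanced if, at every node, |h(left) - h(right)| <= 1 (empty subtree has height -1).
Bottom-up per-node check:
  node 49: h_left=-1, h_right=-1, diff=0 [OK], height=0
  node 46: h_left=-1, h_right=0, diff=1 [OK], height=1
  node 17: h_left=-1, h_right=1, diff=2 [FAIL (|-1-1|=2 > 1)], height=2
  node 12: h_left=-1, h_right=2, diff=3 [FAIL (|-1-2|=3 > 1)], height=3
  node 9: h_left=-1, h_right=3, diff=4 [FAIL (|-1-3|=4 > 1)], height=4
Node 17 violates the condition: |-1 - 1| = 2 > 1.
Result: Not balanced


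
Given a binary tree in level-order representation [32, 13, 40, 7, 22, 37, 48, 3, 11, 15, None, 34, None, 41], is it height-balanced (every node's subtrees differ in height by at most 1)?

Tree (level-order array): [32, 13, 40, 7, 22, 37, 48, 3, 11, 15, None, 34, None, 41]
Definition: a tree is height-balanced if, at every node, |h(left) - h(right)| <= 1 (empty subtree has height -1).
Bottom-up per-node check:
  node 3: h_left=-1, h_right=-1, diff=0 [OK], height=0
  node 11: h_left=-1, h_right=-1, diff=0 [OK], height=0
  node 7: h_left=0, h_right=0, diff=0 [OK], height=1
  node 15: h_left=-1, h_right=-1, diff=0 [OK], height=0
  node 22: h_left=0, h_right=-1, diff=1 [OK], height=1
  node 13: h_left=1, h_right=1, diff=0 [OK], height=2
  node 34: h_left=-1, h_right=-1, diff=0 [OK], height=0
  node 37: h_left=0, h_right=-1, diff=1 [OK], height=1
  node 41: h_left=-1, h_right=-1, diff=0 [OK], height=0
  node 48: h_left=0, h_right=-1, diff=1 [OK], height=1
  node 40: h_left=1, h_right=1, diff=0 [OK], height=2
  node 32: h_left=2, h_right=2, diff=0 [OK], height=3
All nodes satisfy the balance condition.
Result: Balanced


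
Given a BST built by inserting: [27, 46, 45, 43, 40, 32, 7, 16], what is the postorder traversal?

Tree insertion order: [27, 46, 45, 43, 40, 32, 7, 16]
Tree (level-order array): [27, 7, 46, None, 16, 45, None, None, None, 43, None, 40, None, 32]
Postorder traversal: [16, 7, 32, 40, 43, 45, 46, 27]


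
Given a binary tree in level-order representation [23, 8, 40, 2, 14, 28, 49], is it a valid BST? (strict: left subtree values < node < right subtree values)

Level-order array: [23, 8, 40, 2, 14, 28, 49]
Validate using subtree bounds (lo, hi): at each node, require lo < value < hi,
then recurse left with hi=value and right with lo=value.
Preorder trace (stopping at first violation):
  at node 23 with bounds (-inf, +inf): OK
  at node 8 with bounds (-inf, 23): OK
  at node 2 with bounds (-inf, 8): OK
  at node 14 with bounds (8, 23): OK
  at node 40 with bounds (23, +inf): OK
  at node 28 with bounds (23, 40): OK
  at node 49 with bounds (40, +inf): OK
No violation found at any node.
Result: Valid BST
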